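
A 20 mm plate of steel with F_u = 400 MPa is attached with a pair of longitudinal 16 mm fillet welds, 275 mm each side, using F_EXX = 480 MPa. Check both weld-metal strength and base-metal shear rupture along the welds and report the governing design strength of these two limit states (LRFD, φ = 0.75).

t_e = 0.707 × 16 = 11.31 mm; L = 550 mm.
Weld metal: φR_n = 0.75 × 0.6 × 480 × 11.31 × 550 × 10⁻³ = 1344 kN.
Base metal (shear rupture): φR_n = 0.75 × 0.6 × 400 × 20 × 550 × 10⁻³ = 1980 kN.
Governing: weld metal.

φR_n ≈ 1340 kN (weld metal governs)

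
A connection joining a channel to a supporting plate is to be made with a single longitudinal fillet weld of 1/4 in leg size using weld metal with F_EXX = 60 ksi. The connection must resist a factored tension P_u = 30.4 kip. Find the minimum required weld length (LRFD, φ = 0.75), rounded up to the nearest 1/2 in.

Throat t_e = 0.707 × 0.25 = 0.1767 in.
φr_n = 0.75 × 0.6 × 60 × 0.1767 = 4.772 kip/in.
L_req = P_u / φr_n = 30.4 / 4.772 = 6.37 in total.
Round up → use L = 6.5 in.

L = 6.5 in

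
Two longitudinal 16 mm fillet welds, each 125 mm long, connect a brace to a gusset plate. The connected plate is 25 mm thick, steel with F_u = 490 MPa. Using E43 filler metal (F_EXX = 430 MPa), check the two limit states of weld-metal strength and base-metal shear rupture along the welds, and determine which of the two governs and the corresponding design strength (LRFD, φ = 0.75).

φR_n ≈ 547 kN (weld metal governs)

t_e = 0.707 × 16 = 11.31 mm; L = 250 mm.
Weld metal: φR_n = 0.75 × 0.6 × 430 × 11.31 × 250 × 10⁻³ = 547.2 kN.
Base metal (shear rupture): φR_n = 0.75 × 0.6 × 490 × 25 × 250 × 10⁻³ = 1378 kN.
Governing: weld metal.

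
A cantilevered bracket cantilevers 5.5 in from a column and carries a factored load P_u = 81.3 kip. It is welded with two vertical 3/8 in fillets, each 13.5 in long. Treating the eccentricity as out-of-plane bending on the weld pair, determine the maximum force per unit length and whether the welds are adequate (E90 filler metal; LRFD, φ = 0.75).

f_max ≈ 7.95 kip/in; adequate

E90XX → F_EXX = 90 ksi.
L_w = 2 × 13.5 = 27 in; section modulus (unit throat) S = 2 × L²/6 = 60.75 in².
Direct shear f_v = P/L_w = 81.3/27 = 3.011 kip/in.
Moment M = P × e = 81.3 × 5.5 = 447.15 kip·in; bending f_b = M/S = 7.36 kip/in.
f_max = √(f_v² + f_b²) = √(3.011² + 7.36²) = 7.953 kip/in.
φr_n = 0.75 × 0.6 × 90 × (0.707 × 0.375) = 10.74 kip/in → adequate.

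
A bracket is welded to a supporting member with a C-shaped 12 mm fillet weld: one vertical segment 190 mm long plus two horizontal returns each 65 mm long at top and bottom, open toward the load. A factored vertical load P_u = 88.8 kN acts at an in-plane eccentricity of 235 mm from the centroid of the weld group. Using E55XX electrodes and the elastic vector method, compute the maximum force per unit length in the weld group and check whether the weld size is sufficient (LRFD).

f_max ≈ 1360 N/mm; adequate

E55XX → F_EXX = 550 MPa.
Total weld length L_w = 320 mm. Treat welds as unit-width lines.
Centroid: x̄ = 2×65×32.5 / 320 = 13.2 mm from the vertical weld.
Polar moment about centroid: J = I_x + I_y = [190³/12 + 2×65×95²] + [190×13.2² + 2(65³/12 + 65×19.3²)] = 1872000 mm³.
Direct shear f_v = P/L_w = 88.8×10³ / 320 = 277.5 N/mm (vertical).
Torsion M = P·e = 88.8×10³ × 235 = 20868000 N·mm.
Critical point at (x, y) = (51.8, 95) from centroid. f_tx = M·y/J = 1059 N/mm; f_ty = M·x/J = 577.4 N/mm.
Resultant f_max = √[f_tx² + (f_v + f_ty)²] = √[1059² + (277.5 + 577.4)²] = 1361 N/mm.
Capacity per unit length: φr_n = 0.75 × 0.6 × 550 × (0.707 × 12) = 2100 N/mm.
1361 ≤ 2100 → adequate.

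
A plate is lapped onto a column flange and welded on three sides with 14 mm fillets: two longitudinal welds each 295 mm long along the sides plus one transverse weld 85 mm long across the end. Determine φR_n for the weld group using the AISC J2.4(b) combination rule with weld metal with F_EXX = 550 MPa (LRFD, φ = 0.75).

t_e = 0.707 × 14 = 9.898 mm.
R_nwl = 0.6 × 550 × 9.898 × 590 × 10⁻³ = 1927 kN (longitudinal, 2 welds).
R_nwt = 0.6 × 550 × 9.898 × 85 × 10⁻³ = 277.6 kN (transverse, base value).
(i) R_nwl + R_nwt = 2205 kN; (ii) 0.85 R_nwl + 1.5 R_nwt = 2055 kN.
R_n = max = 2205 kN [governs: (i)]; φR_n = 1654 kN.

φR_n ≈ 1650 kN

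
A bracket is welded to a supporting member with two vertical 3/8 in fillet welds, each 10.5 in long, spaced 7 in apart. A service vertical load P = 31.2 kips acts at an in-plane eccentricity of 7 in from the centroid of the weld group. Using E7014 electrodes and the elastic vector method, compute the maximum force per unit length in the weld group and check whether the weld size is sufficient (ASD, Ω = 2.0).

f_max ≈ 4.08 kip/in; adequate

E70XX → F_EXX = 70 ksi.
Total weld length L_w = 21 in. Treat welds as unit-width lines.
Polar moment about centroid: J = 2[d³/12 + d(b/2)²] = 2[10.5³/12 + 10.5×3.5²] = 450.2 in³.
Direct shear f_v = P/L_w = 31.2 / 21 = 1.486 kip/in (vertical).
Torsion M = P·e = 31.2 × 7 = 218.4 kip·in.
Critical point at (x, y) = (3.5, 5.25) from centroid. f_tx = M·y/J = 2.547 kip/in; f_ty = M·x/J = 1.698 kip/in.
Resultant f_max = √[f_tx² + (f_v + f_ty)²] = √[2.547² + (1.486 + 1.698)²] = 4.077 kip/in.
Capacity per unit length: r_n/Ω = (1/2.0) × 0.6 × 70 × (0.707 × 0.375) = 5.568 kip/in.
4.077 ≤ 5.568 → adequate.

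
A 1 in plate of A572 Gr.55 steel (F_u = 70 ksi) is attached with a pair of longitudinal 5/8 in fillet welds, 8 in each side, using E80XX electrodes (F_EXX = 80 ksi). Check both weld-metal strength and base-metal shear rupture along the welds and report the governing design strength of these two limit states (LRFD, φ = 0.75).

t_e = 0.707 × 0.625 = 0.4419 in; L = 16 in.
Weld metal: φR_n = 0.75 × 0.6 × 80 × 0.4419 × 16 = 254.5 kips.
Base metal (shear rupture): φR_n = 0.75 × 0.6 × 70 × 1 × 16 = 504 kips.
Governing: weld metal.

φR_n ≈ 255 kips (weld metal governs)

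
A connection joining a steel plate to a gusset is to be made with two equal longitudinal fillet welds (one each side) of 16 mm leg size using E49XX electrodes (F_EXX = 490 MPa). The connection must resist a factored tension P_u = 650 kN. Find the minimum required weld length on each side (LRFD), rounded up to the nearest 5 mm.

L = 135 mm on each side

Throat t_e = 0.707 × 16 = 11.31 mm.
φr_n = 0.75 × 0.6 × 490 × 11.31 × 10⁻³ = 2.494 kN/mm.
L_req = P_u / φr_n = 650 / 2.494 = 260.6 mm total.
Per side: 260.6 / 2 = 130.3 mm.
Round up → use L = 135 mm on each side.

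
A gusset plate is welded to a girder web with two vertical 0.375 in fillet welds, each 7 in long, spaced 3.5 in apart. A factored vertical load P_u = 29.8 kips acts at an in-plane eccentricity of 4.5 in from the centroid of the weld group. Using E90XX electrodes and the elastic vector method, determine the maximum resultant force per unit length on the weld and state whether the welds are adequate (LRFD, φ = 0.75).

E90XX → F_EXX = 90 ksi.
Total weld length L_w = 14 in. Treat welds as unit-width lines.
Polar moment about centroid: J = 2[d³/12 + d(b/2)²] = 2[7³/12 + 7×1.75²] = 100 in³.
Direct shear f_v = P/L_w = 29.8 / 14 = 2.129 kip/in (vertical).
Torsion M = P·e = 29.8 × 4.5 = 134.1 kip·in.
Critical point at (x, y) = (1.75, 3.5) from centroid. f_tx = M·y/J = 4.692 kip/in; f_ty = M·x/J = 2.346 kip/in.
Resultant f_max = √[f_tx² + (f_v + f_ty)²] = √[4.692² + (2.129 + 2.346)²] = 6.483 kip/in.
Capacity per unit length: φr_n = 0.75 × 0.6 × 90 × (0.707 × 0.375) = 10.74 kip/in.
6.483 ≤ 10.74 → adequate.

f_max ≈ 6.48 kip/in; adequate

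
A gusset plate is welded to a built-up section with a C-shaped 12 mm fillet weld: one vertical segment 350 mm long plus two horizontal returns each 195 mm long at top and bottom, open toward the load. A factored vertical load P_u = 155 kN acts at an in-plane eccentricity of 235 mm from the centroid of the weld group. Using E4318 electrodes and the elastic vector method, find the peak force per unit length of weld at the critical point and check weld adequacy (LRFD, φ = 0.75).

E43XX → F_EXX = 430 MPa.
Total weld length L_w = 740 mm. Treat welds as unit-width lines.
Centroid: x̄ = 2×195×97.5 / 740 = 51.39 mm from the vertical weld.
Polar moment about centroid: J = I_x + I_y = [350³/12 + 2×195×175²] + [350×51.39² + 2(195³/12 + 195×46.11²)] = 18510000 mm³.
Direct shear f_v = P/L_w = 155×10³ / 740 = 209.5 N/mm (vertical).
Torsion M = P·e = 155×10³ × 235 = 36425000 N·mm.
Critical point at (x, y) = (143.6, 175) from centroid. f_tx = M·y/J = 344.4 N/mm; f_ty = M·x/J = 282.7 N/mm.
Resultant f_max = √[f_tx² + (f_v + f_ty)²] = √[344.4² + (209.5 + 282.7)²] = 600.7 N/mm.
Capacity per unit length: φr_n = 0.75 × 0.6 × 430 × (0.707 × 12) = 1642 N/mm.
600.7 ≤ 1642 → adequate.

f_max ≈ 601 N/mm; adequate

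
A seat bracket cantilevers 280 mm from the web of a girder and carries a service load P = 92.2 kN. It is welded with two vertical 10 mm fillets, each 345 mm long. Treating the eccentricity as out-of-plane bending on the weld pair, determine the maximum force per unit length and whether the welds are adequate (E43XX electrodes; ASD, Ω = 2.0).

E43XX → F_EXX = 430 MPa.
L_w = 2 × 345 = 690 mm; section modulus (unit throat) S = 2 × L²/6 = 39680 mm².
Direct shear f_v = P/L_w = 92.2×10³/690 = 133.6 N/mm.
Moment M = P × e = 92.2×10³ × 280 = 25816000 N·mm; bending f_b = M/S = 650.7 N/mm.
f_max = √(f_v² + f_b²) = √(133.6² + 650.7²) = 664.3 N/mm.
r_n/Ω = (1/2.0) × 0.6 × 430 × (0.707 × 10) = 912 N/mm → adequate.

f_max ≈ 664 N/mm; adequate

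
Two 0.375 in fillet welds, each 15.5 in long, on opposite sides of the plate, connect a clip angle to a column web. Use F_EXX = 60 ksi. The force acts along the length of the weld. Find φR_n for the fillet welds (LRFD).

φR_n ≈ 222 kip

Effective throat t_e = 0.707 × 0.375 = 0.2651 in.
Total length L = 31 in; A_we = 0.2651 × 31 = 8.219 in².
F_nw = 0.6 F_EXX = 0.6 × 60 = 36 ksi.
φR_n = 0.75 × 36 × 8.219 = 221.9 kip.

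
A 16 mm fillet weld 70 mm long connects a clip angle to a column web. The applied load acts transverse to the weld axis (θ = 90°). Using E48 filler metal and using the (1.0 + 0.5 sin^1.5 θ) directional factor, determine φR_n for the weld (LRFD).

φR_n ≈ 257 kN

E48XX → F_EXX = 480 MPa.
t_e = 0.707 × 16 = 11.31 mm; A_we = 11.31 × 70 = 791.8 mm².
Directional factor: 1.0 + 0.5 sin^1.5(90°) = 1.5.
F_nw = 0.6 × 480 × 1.5 = 432 MPa.
φR_n = 0.75 × 432 × 791.8 × 10⁻³ = 256.6 kN.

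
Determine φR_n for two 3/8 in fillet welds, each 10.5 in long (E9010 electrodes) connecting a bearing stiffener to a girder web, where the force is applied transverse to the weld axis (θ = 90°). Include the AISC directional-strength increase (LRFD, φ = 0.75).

E90XX → F_EXX = 90 ksi.
t_e = 0.707 × 0.375 = 0.2651 in; A_we = 0.2651 × 21 = 5.568 in².
Directional factor: 1.0 + 0.5 sin^1.5(90°) = 1.5.
F_nw = 0.6 × 90 × 1.5 = 81 ksi.
φR_n = 0.75 × 81 × 5.568 = 338.2 kip.

φR_n ≈ 338 kip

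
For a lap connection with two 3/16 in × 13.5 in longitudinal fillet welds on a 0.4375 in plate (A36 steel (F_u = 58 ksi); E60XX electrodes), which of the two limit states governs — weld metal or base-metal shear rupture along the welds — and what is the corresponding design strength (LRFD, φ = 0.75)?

φR_n ≈ 96.6 kip (weld metal governs)

E60XX → F_EXX = 60 ksi.
t_e = 0.707 × 0.1875 = 0.1326 in; L = 27 in.
Weld metal: φR_n = 0.75 × 0.6 × 60 × 0.1326 × 27 = 96.64 kip.
Base metal (shear rupture): φR_n = 0.75 × 0.6 × 58 × 0.4375 × 27 = 308.3 kip.
Governing: weld metal.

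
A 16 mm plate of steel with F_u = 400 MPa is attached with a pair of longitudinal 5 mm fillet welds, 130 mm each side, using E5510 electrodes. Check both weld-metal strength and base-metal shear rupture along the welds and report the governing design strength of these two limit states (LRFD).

φR_n ≈ 227 kN (weld metal governs)

E55XX → F_EXX = 550 MPa.
t_e = 0.707 × 5 = 3.535 mm; L = 260 mm.
Weld metal: φR_n = 0.75 × 0.6 × 550 × 3.535 × 260 × 10⁻³ = 227.5 kN.
Base metal (shear rupture): φR_n = 0.75 × 0.6 × 400 × 16 × 260 × 10⁻³ = 748.8 kN.
Governing: weld metal.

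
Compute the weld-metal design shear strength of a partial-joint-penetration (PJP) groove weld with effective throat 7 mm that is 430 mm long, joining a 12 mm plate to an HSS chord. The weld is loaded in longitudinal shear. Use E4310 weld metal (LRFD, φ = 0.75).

E43XX → F_EXX = 430 MPa.
Effective throat (given) t_e = 7 mm.
A_we = 7 × 430 = 3010 mm².
F_nw = 0.6 F_EXX = 258 MPa.
φR_n = 0.75 × 258 × 3010 × 10⁻³ = 582.4 kN.

φR_n ≈ 582 kN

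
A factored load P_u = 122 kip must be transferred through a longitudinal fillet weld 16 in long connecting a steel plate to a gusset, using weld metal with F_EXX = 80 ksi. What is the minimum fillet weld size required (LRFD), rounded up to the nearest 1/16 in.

w = 5/16 in

Total weld length L = 16 in.
Required throat t_e = P_u / (φ × 0.6 F_EXX × L) = 122 / (0.75 × 0.6 × 80 × 16) = 0.2118 in.
Required leg w = t_e / 0.707 = 0.2996 in → use 5/16 in.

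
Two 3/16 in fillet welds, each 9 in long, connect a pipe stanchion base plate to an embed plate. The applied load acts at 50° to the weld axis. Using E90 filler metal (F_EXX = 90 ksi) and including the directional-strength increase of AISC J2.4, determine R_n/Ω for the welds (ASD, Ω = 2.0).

t_e = 0.707 × 0.1875 = 0.1326 in; A_we = 0.1326 × 18 = 2.386 in².
Directional factor: 1.0 + 0.5 sin^1.5(50°) = 1.335.
F_nw = 0.6 × 90 × 1.335 = 72.1 ksi.
R_n/Ω = (72.1 × 2.386) / 2.0 = 86.02 kip.

R_n/Ω ≈ 86 kip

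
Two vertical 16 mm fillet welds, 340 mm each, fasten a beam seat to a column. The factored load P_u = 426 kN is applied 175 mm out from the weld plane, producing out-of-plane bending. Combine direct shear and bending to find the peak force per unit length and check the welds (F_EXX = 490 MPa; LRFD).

f_max ≈ 2030 N/mm; adequate

L_w = 2 × 340 = 680 mm; section modulus (unit throat) S = 2 × L²/6 = 38530 mm².
Direct shear f_v = P/L_w = 426×10³/680 = 626.5 N/mm.
Moment M = P × e = 426×10³ × 175 = 74550000 N·mm; bending f_b = M/S = 1935 N/mm.
f_max = √(f_v² + f_b²) = √(626.5² + 1935²) = 2034 N/mm.
φr_n = 0.75 × 0.6 × 490 × (0.707 × 16) = 2494 N/mm → adequate.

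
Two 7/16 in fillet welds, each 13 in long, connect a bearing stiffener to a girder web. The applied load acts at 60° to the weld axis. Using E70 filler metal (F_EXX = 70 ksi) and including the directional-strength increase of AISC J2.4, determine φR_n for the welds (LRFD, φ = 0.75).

φR_n ≈ 355 kip

t_e = 0.707 × 0.4375 = 0.3093 in; A_we = 0.3093 × 26 = 8.042 in².
Directional factor: 1.0 + 0.5 sin^1.5(60°) = 1.403.
F_nw = 0.6 × 70 × 1.403 = 58.92 ksi.
φR_n = 0.75 × 58.92 × 8.042 = 355.4 kip.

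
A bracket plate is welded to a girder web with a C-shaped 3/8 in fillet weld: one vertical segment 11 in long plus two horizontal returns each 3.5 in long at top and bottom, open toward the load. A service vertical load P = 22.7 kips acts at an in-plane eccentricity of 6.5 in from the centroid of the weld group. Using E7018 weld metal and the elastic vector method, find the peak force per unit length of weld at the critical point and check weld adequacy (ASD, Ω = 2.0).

E70XX → F_EXX = 70 ksi.
Total weld length L_w = 18 in. Treat welds as unit-width lines.
Centroid: x̄ = 2×3.5×1.75 / 18 = 0.6806 in from the vertical weld.
Polar moment about centroid: J = I_x + I_y = [11³/12 + 2×3.5×5.5²] + [11×0.6806² + 2(3.5³/12 + 3.5×1.069²)] = 342.9 in³.
Direct shear f_v = P/L_w = 22.7 / 18 = 1.261 kip/in (vertical).
Torsion M = P·e = 22.7 × 6.5 = 147.55 kip·in.
Critical point at (x, y) = (2.819, 5.5) from centroid. f_tx = M·y/J = 2.367 kip/in; f_ty = M·x/J = 1.213 kip/in.
Resultant f_max = √[f_tx² + (f_v + f_ty)²] = √[2.367² + (1.261 + 1.213)²] = 3.424 kip/in.
Capacity per unit length: r_n/Ω = (1/2.0) × 0.6 × 70 × (0.707 × 0.375) = 5.568 kip/in.
3.424 ≤ 5.568 → adequate.

f_max ≈ 3.42 kip/in; adequate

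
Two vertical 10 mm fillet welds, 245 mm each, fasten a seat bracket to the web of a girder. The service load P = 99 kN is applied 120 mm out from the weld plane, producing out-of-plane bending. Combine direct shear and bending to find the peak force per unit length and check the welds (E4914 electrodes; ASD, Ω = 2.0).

E49XX → F_EXX = 490 MPa.
L_w = 2 × 245 = 490 mm; section modulus (unit throat) S = 2 × L²/6 = 20010 mm².
Direct shear f_v = P/L_w = 99×10³/490 = 202 N/mm.
Moment M = P × e = 99×10³ × 120 = 11880000 N·mm; bending f_b = M/S = 593.8 N/mm.
f_max = √(f_v² + f_b²) = √(202² + 593.8²) = 627.2 N/mm.
r_n/Ω = (1/2.0) × 0.6 × 490 × (0.707 × 10) = 1039 N/mm → adequate.

f_max ≈ 627 N/mm; adequate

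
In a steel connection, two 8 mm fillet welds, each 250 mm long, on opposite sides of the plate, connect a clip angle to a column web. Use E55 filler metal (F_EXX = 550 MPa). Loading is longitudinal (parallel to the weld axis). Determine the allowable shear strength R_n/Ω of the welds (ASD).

R_n/Ω ≈ 467 kN

Effective throat t_e = 0.707 × 8 = 5.656 mm.
Total length L = 500 mm; A_we = 5.656 × 500 = 2828 mm².
F_nw = 0.6 F_EXX = 0.6 × 550 = 330 MPa.
R_n = 330 × 2828 × 10⁻³ = 933.2 kN; R_n/Ω = 933.2/2.0 = 466.6 kN.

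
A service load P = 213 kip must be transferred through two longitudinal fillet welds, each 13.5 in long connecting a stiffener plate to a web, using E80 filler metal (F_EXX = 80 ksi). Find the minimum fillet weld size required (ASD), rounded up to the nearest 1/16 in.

Total weld length L = 27 in.
Required throat t_e = P × Ω / (0.6 F_EXX × L) = 213 × 2.0 / (0.6 × 80 × 27) = 0.3287 in.
Required leg w = t_e / 0.707 = 0.4649 in → use 1/2 in.

w = 1/2 in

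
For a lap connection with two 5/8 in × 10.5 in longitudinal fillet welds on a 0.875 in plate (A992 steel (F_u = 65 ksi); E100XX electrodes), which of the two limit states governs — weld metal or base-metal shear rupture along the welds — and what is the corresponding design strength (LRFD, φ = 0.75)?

E100XX → F_EXX = 100 ksi.
t_e = 0.707 × 0.625 = 0.4419 in; L = 21 in.
Weld metal: φR_n = 0.75 × 0.6 × 100 × 0.4419 × 21 = 417.6 kips.
Base metal (shear rupture): φR_n = 0.75 × 0.6 × 65 × 0.875 × 21 = 537.5 kips.
Governing: weld metal.

φR_n ≈ 418 kips (weld metal governs)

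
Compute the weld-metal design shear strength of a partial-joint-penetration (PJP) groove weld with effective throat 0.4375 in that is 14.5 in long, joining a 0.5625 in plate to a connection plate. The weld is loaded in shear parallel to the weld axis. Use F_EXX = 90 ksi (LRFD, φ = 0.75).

φR_n ≈ 257 kip

Effective throat (given) t_e = 0.4375 in.
A_we = 0.4375 × 14.5 = 6.344 in².
F_nw = 0.6 F_EXX = 54 ksi.
φR_n = 0.75 × 54 × 6.344 = 256.9 kip.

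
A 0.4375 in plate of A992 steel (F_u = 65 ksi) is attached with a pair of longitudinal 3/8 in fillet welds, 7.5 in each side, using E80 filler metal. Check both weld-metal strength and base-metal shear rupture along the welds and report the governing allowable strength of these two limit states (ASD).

R_n/Ω ≈ 95.4 kip (weld metal governs)

E80XX → F_EXX = 80 ksi.
t_e = 0.707 × 0.375 = 0.2651 in; L = 15 in.
Weld metal: R_n/Ω = (1/2.0) × 0.6 × 80 × 0.2651 × 15 = 95.44 kip.
Base metal (shear rupture): R_n/Ω = (1/2.0) × 0.6 × 65 × 0.4375 × 15 = 128 kip.
Governing: weld metal.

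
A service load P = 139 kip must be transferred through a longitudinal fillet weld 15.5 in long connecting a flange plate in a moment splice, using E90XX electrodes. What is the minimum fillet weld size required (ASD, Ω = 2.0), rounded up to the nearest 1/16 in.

E90XX → F_EXX = 90 ksi.
Total weld length L = 15.5 in.
Required throat t_e = P × Ω / (0.6 F_EXX × L) = 139 × 2.0 / (0.6 × 90 × 15.5) = 0.3321 in.
Required leg w = t_e / 0.707 = 0.4698 in → use 1/2 in.

w = 1/2 in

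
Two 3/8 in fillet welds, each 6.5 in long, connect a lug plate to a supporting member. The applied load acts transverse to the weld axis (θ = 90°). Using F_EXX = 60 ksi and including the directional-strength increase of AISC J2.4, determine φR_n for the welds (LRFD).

t_e = 0.707 × 0.375 = 0.2651 in; A_we = 0.2651 × 13 = 3.447 in².
Directional factor: 1.0 + 0.5 sin^1.5(90°) = 1.5.
F_nw = 0.6 × 60 × 1.5 = 54 ksi.
φR_n = 0.75 × 54 × 3.447 = 139.6 kips.

φR_n ≈ 140 kips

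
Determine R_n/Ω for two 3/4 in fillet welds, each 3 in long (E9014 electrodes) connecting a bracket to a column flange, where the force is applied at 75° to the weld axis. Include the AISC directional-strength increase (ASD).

R_n/Ω ≈ 127 kip

E90XX → F_EXX = 90 ksi.
t_e = 0.707 × 0.75 = 0.5302 in; A_we = 0.5302 × 6 = 3.181 in².
Directional factor: 1.0 + 0.5 sin^1.5(75°) = 1.475.
F_nw = 0.6 × 90 × 1.475 = 79.63 ksi.
R_n/Ω = (79.63 × 3.181) / 2.0 = 126.7 kip.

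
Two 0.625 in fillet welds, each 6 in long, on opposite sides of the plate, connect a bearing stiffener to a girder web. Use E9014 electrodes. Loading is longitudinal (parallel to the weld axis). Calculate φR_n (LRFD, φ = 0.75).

φR_n ≈ 215 kips

E90XX → F_EXX = 90 ksi.
Effective throat t_e = 0.707 × 0.625 = 0.4419 in.
Total length L = 12 in; A_we = 0.4419 × 12 = 5.302 in².
F_nw = 0.6 F_EXX = 0.6 × 90 = 54 ksi.
φR_n = 0.75 × 54 × 5.302 = 214.8 kips.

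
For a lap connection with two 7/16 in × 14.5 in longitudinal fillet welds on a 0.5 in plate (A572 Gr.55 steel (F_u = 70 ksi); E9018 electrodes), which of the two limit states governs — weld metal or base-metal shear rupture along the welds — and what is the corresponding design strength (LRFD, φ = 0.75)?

φR_n ≈ 363 kips (weld metal governs)

E90XX → F_EXX = 90 ksi.
t_e = 0.707 × 0.4375 = 0.3093 in; L = 29 in.
Weld metal: φR_n = 0.75 × 0.6 × 90 × 0.3093 × 29 = 363.3 kips.
Base metal (shear rupture): φR_n = 0.75 × 0.6 × 70 × 0.5 × 29 = 456.8 kips.
Governing: weld metal.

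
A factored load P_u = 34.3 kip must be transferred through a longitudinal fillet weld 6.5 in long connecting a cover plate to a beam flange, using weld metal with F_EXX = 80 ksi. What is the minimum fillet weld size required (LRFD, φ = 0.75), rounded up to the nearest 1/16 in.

w = 1/4 in

Total weld length L = 6.5 in.
Required throat t_e = P_u / (φ × 0.6 F_EXX × L) = 34.3 / (0.75 × 0.6 × 80 × 6.5) = 0.1466 in.
Required leg w = t_e / 0.707 = 0.2073 in → use 1/4 in.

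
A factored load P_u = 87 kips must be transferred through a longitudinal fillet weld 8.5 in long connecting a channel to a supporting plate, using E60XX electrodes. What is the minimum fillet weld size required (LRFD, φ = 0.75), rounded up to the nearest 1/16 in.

w = 9/16 in

E60XX → F_EXX = 60 ksi.
Total weld length L = 8.5 in.
Required throat t_e = P_u / (φ × 0.6 F_EXX × L) = 87 / (0.75 × 0.6 × 60 × 8.5) = 0.3791 in.
Required leg w = t_e / 0.707 = 0.5362 in → use 9/16 in.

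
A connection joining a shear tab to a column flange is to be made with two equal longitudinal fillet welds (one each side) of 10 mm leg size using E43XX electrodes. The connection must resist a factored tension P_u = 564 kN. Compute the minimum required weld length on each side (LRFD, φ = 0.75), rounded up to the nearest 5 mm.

E43XX → F_EXX = 430 MPa.
Throat t_e = 0.707 × 10 = 7.07 mm.
φr_n = 0.75 × 0.6 × 430 × 7.07 × 10⁻³ = 1.368 kN/mm.
L_req = P_u / φr_n = 564 / 1.368 = 412.3 mm total.
Per side: 412.3 / 2 = 206.1 mm.
Round up → use L = 210 mm on each side.

L = 210 mm on each side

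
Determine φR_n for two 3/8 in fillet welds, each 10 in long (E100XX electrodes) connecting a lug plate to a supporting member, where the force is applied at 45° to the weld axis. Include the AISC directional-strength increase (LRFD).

E100XX → F_EXX = 100 ksi.
t_e = 0.707 × 0.375 = 0.2651 in; A_we = 0.2651 × 20 = 5.303 in².
Directional factor: 1.0 + 0.5 sin^1.5(45°) = 1.297.
F_nw = 0.6 × 100 × 1.297 = 77.84 ksi.
φR_n = 0.75 × 77.84 × 5.303 = 309.6 kip.

φR_n ≈ 310 kip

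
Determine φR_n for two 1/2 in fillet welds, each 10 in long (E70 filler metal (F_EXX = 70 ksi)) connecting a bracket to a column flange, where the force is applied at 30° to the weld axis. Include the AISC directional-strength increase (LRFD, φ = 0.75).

φR_n ≈ 262 kips

t_e = 0.707 × 0.5 = 0.3535 in; A_we = 0.3535 × 20 = 7.07 in².
Directional factor: 1.0 + 0.5 sin^1.5(30°) = 1.177.
F_nw = 0.6 × 70 × 1.177 = 49.42 ksi.
φR_n = 0.75 × 49.42 × 7.07 = 262.1 kips.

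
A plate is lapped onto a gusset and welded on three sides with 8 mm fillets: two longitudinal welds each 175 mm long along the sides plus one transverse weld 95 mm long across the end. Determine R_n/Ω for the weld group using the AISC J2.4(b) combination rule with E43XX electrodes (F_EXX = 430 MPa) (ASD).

R_n/Ω ≈ 325 kN

t_e = 0.707 × 8 = 5.656 mm.
R_nwl = 0.6 × 430 × 5.656 × 350 × 10⁻³ = 510.7 kN (longitudinal, 2 welds).
R_nwt = 0.6 × 430 × 5.656 × 95 × 10⁻³ = 138.6 kN (transverse, base value).
(i) R_nwl + R_nwt = 649.4 kN; (ii) 0.85 R_nwl + 1.5 R_nwt = 642.1 kN.
R_n = max = 649.4 kN [governs: (i)]; R_n/Ω = 324.7 kN.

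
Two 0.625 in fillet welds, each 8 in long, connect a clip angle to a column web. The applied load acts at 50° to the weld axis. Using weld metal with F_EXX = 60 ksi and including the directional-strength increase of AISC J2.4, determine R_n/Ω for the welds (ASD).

t_e = 0.707 × 0.625 = 0.4419 in; A_we = 0.4419 × 16 = 7.07 in².
Directional factor: 1.0 + 0.5 sin^1.5(50°) = 1.335.
F_nw = 0.6 × 60 × 1.335 = 48.07 ksi.
R_n/Ω = (48.07 × 7.07) / 2.0 = 169.9 kips.

R_n/Ω ≈ 170 kips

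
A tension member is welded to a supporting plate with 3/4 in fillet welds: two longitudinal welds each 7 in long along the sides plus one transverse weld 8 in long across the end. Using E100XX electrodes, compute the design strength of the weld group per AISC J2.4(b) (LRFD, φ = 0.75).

φR_n ≈ 570 kip

E100XX → F_EXX = 100 ksi.
t_e = 0.707 × 0.75 = 0.5302 in.
R_nwl = 0.6 × 100 × 0.5302 × 14 = 445.4 kip (longitudinal, 2 welds).
R_nwt = 0.6 × 100 × 0.5302 × 8 = 254.5 kip (transverse, base value).
(i) R_nwl + R_nwt = 699.9 kip; (ii) 0.85 R_nwl + 1.5 R_nwt = 760.4 kip.
R_n = max = 760.4 kip [governs: (ii)]; φR_n = 570.3 kip.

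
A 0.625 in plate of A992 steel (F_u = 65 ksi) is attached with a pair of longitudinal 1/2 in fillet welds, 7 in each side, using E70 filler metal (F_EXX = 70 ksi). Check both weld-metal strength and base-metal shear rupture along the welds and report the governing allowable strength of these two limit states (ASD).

R_n/Ω ≈ 104 kip (weld metal governs)

t_e = 0.707 × 0.5 = 0.3535 in; L = 14 in.
Weld metal: R_n/Ω = (1/2.0) × 0.6 × 70 × 0.3535 × 14 = 103.9 kip.
Base metal (shear rupture): R_n/Ω = (1/2.0) × 0.6 × 65 × 0.625 × 14 = 170.6 kip.
Governing: weld metal.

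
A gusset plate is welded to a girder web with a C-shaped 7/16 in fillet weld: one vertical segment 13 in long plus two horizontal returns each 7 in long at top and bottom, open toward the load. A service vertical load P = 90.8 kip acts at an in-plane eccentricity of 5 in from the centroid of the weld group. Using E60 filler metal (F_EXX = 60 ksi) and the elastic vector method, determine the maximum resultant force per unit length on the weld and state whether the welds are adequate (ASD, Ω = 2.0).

Total weld length L_w = 27 in. Treat welds as unit-width lines.
Centroid: x̄ = 2×7×3.5 / 27 = 1.815 in from the vertical weld.
Polar moment about centroid: J = I_x + I_y = [13³/12 + 2×7×6.5²] + [13×1.815² + 2(7³/12 + 7×1.685²)] = 914.3 in³.
Direct shear f_v = P/L_w = 90.8 / 27 = 3.363 kip/in (vertical).
Torsion M = P·e = 90.8 × 5 = 454 kip·in.
Critical point at (x, y) = (5.185, 6.5) from centroid. f_tx = M·y/J = 3.228 kip/in; f_ty = M·x/J = 2.575 kip/in.
Resultant f_max = √[f_tx² + (f_v + f_ty)²] = √[3.228² + (3.363 + 2.575)²] = 6.758 kip/in.
Capacity per unit length: r_n/Ω = (1/2.0) × 0.6 × 60 × (0.707 × 0.4375) = 5.568 kip/in.
6.758 > 5.568 → NOT adequate.

f_max ≈ 6.76 kip/in; NOT adequate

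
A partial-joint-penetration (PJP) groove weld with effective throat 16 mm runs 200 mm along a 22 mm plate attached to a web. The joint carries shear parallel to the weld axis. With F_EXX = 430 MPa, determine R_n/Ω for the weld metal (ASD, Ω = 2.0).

Effective throat (given) t_e = 16 mm.
A_we = 16 × 200 = 3200 mm².
F_nw = 0.6 F_EXX = 258 MPa.
R_n/Ω = (258 × 3200) / 2.0 × 10⁻³ = 412.8 kN.

R_n/Ω ≈ 413 kN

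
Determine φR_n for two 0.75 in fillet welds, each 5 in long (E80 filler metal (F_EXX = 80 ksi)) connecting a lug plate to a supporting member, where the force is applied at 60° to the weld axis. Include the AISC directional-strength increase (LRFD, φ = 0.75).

φR_n ≈ 268 kips

t_e = 0.707 × 0.75 = 0.5302 in; A_we = 0.5302 × 10 = 5.303 in².
Directional factor: 1.0 + 0.5 sin^1.5(60°) = 1.403.
F_nw = 0.6 × 80 × 1.403 = 67.34 ksi.
φR_n = 0.75 × 67.34 × 5.303 = 267.8 kips.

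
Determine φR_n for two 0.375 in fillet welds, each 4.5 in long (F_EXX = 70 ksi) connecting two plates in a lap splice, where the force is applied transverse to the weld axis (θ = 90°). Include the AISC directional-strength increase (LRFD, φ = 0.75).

φR_n ≈ 113 kips

t_e = 0.707 × 0.375 = 0.2651 in; A_we = 0.2651 × 9 = 2.386 in².
Directional factor: 1.0 + 0.5 sin^1.5(90°) = 1.5.
F_nw = 0.6 × 70 × 1.5 = 63 ksi.
φR_n = 0.75 × 63 × 2.386 = 112.7 kips.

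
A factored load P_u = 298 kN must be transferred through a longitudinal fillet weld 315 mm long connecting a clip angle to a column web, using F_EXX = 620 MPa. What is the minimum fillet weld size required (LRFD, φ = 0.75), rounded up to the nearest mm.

Total weld length L = 315 mm.
Required throat t_e = P_u / (φ × 0.6 F_EXX × L) = 298 / (0.75 × 0.6 × 620 × 315 × 10⁻³) = 3.391 mm.
Required leg w = t_e / 0.707 = 4.796 mm → use 5 mm.

w = 5 mm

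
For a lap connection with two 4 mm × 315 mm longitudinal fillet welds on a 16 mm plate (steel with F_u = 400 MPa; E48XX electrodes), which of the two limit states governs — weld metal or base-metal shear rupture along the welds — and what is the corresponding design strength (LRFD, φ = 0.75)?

φR_n ≈ 385 kN (weld metal governs)

E48XX → F_EXX = 480 MPa.
t_e = 0.707 × 4 = 2.828 mm; L = 630 mm.
Weld metal: φR_n = 0.75 × 0.6 × 480 × 2.828 × 630 × 10⁻³ = 384.8 kN.
Base metal (shear rupture): φR_n = 0.75 × 0.6 × 400 × 16 × 630 × 10⁻³ = 1814 kN.
Governing: weld metal.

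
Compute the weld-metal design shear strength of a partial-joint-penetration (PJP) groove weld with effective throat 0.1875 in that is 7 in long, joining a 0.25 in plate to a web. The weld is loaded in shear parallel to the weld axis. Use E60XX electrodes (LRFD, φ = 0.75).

φR_n ≈ 35.4 kip

E60XX → F_EXX = 60 ksi.
Effective throat (given) t_e = 0.1875 in.
A_we = 0.1875 × 7 = 1.312 in².
F_nw = 0.6 F_EXX = 36 ksi.
φR_n = 0.75 × 36 × 1.312 = 35.44 kip.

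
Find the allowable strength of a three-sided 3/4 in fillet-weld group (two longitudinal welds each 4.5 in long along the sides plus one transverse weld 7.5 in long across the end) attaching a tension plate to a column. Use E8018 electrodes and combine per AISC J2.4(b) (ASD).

E80XX → F_EXX = 80 ksi.
t_e = 0.707 × 0.75 = 0.5302 in.
R_nwl = 0.6 × 80 × 0.5302 × 9 = 229.1 kips (longitudinal, 2 welds).
R_nwt = 0.6 × 80 × 0.5302 × 7.5 = 190.9 kips (transverse, base value).
(i) R_nwl + R_nwt = 420 kips; (ii) 0.85 R_nwl + 1.5 R_nwt = 481 kips.
R_n = max = 481 kips [governs: (ii)]; R_n/Ω = 240.5 kips.

R_n/Ω ≈ 241 kips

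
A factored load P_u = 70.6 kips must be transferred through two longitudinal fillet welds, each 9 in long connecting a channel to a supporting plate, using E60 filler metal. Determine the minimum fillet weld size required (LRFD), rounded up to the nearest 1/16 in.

E60XX → F_EXX = 60 ksi.
Total weld length L = 18 in.
Required throat t_e = P_u / (φ × 0.6 F_EXX × L) = 70.6 / (0.75 × 0.6 × 60 × 18) = 0.1453 in.
Required leg w = t_e / 0.707 = 0.2055 in → use 1/4 in.

w = 1/4 in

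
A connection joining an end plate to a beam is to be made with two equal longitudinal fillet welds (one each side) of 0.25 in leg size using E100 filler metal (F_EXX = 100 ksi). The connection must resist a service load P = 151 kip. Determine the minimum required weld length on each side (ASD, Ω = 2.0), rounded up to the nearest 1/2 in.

Throat t_e = 0.707 × 0.25 = 0.1767 in.
r_n/Ω = (0.6 × 100 × 0.1767) / 2.0 = 5.302 kip/in.
L_req = P / (r_n/Ω) = 151 / 5.302 = 28.48 in total.
Per side: 28.48 / 2 = 14.24 in.
Round up → use L = 14.5 in on each side.

L = 14.5 in on each side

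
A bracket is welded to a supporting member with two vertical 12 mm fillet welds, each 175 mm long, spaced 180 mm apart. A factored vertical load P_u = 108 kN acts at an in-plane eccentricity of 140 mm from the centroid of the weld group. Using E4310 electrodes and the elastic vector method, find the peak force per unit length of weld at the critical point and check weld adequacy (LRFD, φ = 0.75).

E43XX → F_EXX = 430 MPa.
Total weld length L_w = 350 mm. Treat welds as unit-width lines.
Polar moment about centroid: J = 2[d³/12 + d(b/2)²] = 2[175³/12 + 175×90²] = 3728000 mm³.
Direct shear f_v = P/L_w = 108×10³ / 350 = 308.6 N/mm (vertical).
Torsion M = P·e = 108×10³ × 140 = 15120000 N·mm.
Critical point at (x, y) = (90, 87.5) from centroid. f_tx = M·y/J = 354.9 N/mm; f_ty = M·x/J = 365 N/mm.
Resultant f_max = √[f_tx² + (f_v + f_ty)²] = √[354.9² + (308.6 + 365)²] = 761.3 N/mm.
Capacity per unit length: φr_n = 0.75 × 0.6 × 430 × (0.707 × 12) = 1642 N/mm.
761.3 ≤ 1642 → adequate.

f_max ≈ 761 N/mm; adequate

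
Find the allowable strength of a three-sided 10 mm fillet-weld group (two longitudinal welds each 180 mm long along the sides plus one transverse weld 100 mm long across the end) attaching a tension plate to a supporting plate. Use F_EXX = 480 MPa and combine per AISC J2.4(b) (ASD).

R_n/Ω ≈ 468 kN

t_e = 0.707 × 10 = 7.07 mm.
R_nwl = 0.6 × 480 × 7.07 × 360 × 10⁻³ = 733 kN (longitudinal, 2 welds).
R_nwt = 0.6 × 480 × 7.07 × 100 × 10⁻³ = 203.6 kN (transverse, base value).
(i) R_nwl + R_nwt = 936.6 kN; (ii) 0.85 R_nwl + 1.5 R_nwt = 928.5 kN.
R_n = max = 936.6 kN [governs: (i)]; R_n/Ω = 468.3 kN.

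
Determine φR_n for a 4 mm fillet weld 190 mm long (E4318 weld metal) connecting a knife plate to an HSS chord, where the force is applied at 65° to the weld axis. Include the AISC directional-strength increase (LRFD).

φR_n ≈ 149 kN

E43XX → F_EXX = 430 MPa.
t_e = 0.707 × 4 = 2.828 mm; A_we = 2.828 × 190 = 537.3 mm².
Directional factor: 1.0 + 0.5 sin^1.5(65°) = 1.431.
F_nw = 0.6 × 430 × 1.431 = 369.3 MPa.
φR_n = 0.75 × 369.3 × 537.3 × 10⁻³ = 148.8 kN.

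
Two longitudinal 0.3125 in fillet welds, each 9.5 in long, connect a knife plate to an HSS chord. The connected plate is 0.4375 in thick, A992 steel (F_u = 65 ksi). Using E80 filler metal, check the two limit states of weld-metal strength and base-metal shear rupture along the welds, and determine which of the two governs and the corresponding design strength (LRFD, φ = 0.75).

φR_n ≈ 151 kips (weld metal governs)

E80XX → F_EXX = 80 ksi.
t_e = 0.707 × 0.3125 = 0.2209 in; L = 19 in.
Weld metal: φR_n = 0.75 × 0.6 × 80 × 0.2209 × 19 = 151.1 kips.
Base metal (shear rupture): φR_n = 0.75 × 0.6 × 65 × 0.4375 × 19 = 243.1 kips.
Governing: weld metal.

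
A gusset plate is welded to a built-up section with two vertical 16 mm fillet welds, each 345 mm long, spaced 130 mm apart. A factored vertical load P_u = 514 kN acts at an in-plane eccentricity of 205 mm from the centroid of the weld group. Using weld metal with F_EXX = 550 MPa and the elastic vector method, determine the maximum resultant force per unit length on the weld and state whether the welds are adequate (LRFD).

f_max ≈ 2360 N/mm; adequate

Total weld length L_w = 690 mm. Treat welds as unit-width lines.
Polar moment about centroid: J = 2[d³/12 + d(b/2)²] = 2[345³/12 + 345×65²] = 9759000 mm³.
Direct shear f_v = P/L_w = 514×10³ / 690 = 744.9 N/mm (vertical).
Torsion M = P·e = 514×10³ × 205 = 105370000 N·mm.
Critical point at (x, y) = (65, 172.5) from centroid. f_tx = M·y/J = 1862 N/mm; f_ty = M·x/J = 701.8 N/mm.
Resultant f_max = √[f_tx² + (f_v + f_ty)²] = √[1862² + (744.9 + 701.8)²] = 2358 N/mm.
Capacity per unit length: φr_n = 0.75 × 0.6 × 550 × (0.707 × 16) = 2800 N/mm.
2358 ≤ 2800 → adequate.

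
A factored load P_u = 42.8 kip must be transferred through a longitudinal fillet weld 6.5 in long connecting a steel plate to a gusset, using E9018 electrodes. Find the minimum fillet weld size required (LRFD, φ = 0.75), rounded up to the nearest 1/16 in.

w = 1/4 in

E90XX → F_EXX = 90 ksi.
Total weld length L = 6.5 in.
Required throat t_e = P_u / (φ × 0.6 F_EXX × L) = 42.8 / (0.75 × 0.6 × 90 × 6.5) = 0.1626 in.
Required leg w = t_e / 0.707 = 0.23 in → use 1/4 in.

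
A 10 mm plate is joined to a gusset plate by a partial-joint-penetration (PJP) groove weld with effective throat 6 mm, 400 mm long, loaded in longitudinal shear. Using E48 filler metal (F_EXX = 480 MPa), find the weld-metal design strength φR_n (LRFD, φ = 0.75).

φR_n ≈ 518 kN

Effective throat (given) t_e = 6 mm.
A_we = 6 × 400 = 2400 mm².
F_nw = 0.6 F_EXX = 288 MPa.
φR_n = 0.75 × 288 × 2400 × 10⁻³ = 518.4 kN.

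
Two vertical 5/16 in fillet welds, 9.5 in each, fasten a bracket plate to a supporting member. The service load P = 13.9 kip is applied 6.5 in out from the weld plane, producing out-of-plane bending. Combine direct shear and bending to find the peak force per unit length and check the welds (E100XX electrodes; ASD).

f_max ≈ 3.09 kip/in; adequate

E100XX → F_EXX = 100 ksi.
L_w = 2 × 9.5 = 19 in; section modulus (unit throat) S = 2 × L²/6 = 30.08 in².
Direct shear f_v = P/L_w = 13.9/19 = 0.7316 kip/in.
Moment M = P × e = 13.9 × 6.5 = 90.35 kip·in; bending f_b = M/S = 3.003 kip/in.
f_max = √(f_v² + f_b²) = √(0.7316² + 3.003²) = 3.091 kip/in.
r_n/Ω = (1/2.0) × 0.6 × 100 × (0.707 × 0.3125) = 6.628 kip/in → adequate.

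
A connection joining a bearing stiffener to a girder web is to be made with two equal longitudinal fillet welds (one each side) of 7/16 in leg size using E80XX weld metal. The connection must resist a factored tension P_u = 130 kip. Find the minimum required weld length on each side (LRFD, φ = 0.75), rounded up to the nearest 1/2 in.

E80XX → F_EXX = 80 ksi.
Throat t_e = 0.707 × 0.4375 = 0.3093 in.
φr_n = 0.75 × 0.6 × 80 × 0.3093 = 11.14 kip/in.
L_req = P_u / φr_n = 130 / 11.14 = 11.67 in total.
Per side: 11.67 / 2 = 5.837 in.
Round up → use L = 6 in on each side.

L = 6 in on each side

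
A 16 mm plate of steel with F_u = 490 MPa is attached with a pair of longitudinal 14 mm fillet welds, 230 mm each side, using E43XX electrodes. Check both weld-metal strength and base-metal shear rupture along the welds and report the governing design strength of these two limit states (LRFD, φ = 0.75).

E43XX → F_EXX = 430 MPa.
t_e = 0.707 × 14 = 9.898 mm; L = 460 mm.
Weld metal: φR_n = 0.75 × 0.6 × 430 × 9.898 × 460 × 10⁻³ = 881 kN.
Base metal (shear rupture): φR_n = 0.75 × 0.6 × 490 × 16 × 460 × 10⁻³ = 1623 kN.
Governing: weld metal.

φR_n ≈ 881 kN (weld metal governs)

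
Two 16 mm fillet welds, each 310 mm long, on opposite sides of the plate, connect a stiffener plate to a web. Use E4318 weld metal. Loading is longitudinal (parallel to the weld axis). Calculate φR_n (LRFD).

E43XX → F_EXX = 430 MPa.
Effective throat t_e = 0.707 × 16 = 11.31 mm.
Total length L = 620 mm; A_we = 11.31 × 620 = 7013 mm².
F_nw = 0.6 F_EXX = 0.6 × 430 = 258 MPa.
φR_n = 0.75 × 258 × 7013 × 10⁻³ = 1357 kN.

φR_n ≈ 1360 kN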